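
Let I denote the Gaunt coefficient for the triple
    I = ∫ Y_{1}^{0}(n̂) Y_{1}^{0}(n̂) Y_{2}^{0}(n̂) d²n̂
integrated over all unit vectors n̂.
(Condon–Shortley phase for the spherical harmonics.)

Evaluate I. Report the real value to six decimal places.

0.252313

m-sum 0 ✓  L=4 even ✓  0≤2≤2 ✓
Π(2lᵢ+1) = 3×3×5 = 45
triangle coeff Δ(1,1,2) = 1/30
Σ_t [0,0]: t=0:+1/1 = 1/1
(3j)²=2/15 [(1 1 2; 0 0 0)], sign=+1
(m-triple is (0,0,0) — same symbol as above.)
⇒ 4πI² = 4/5
I = (+1)√(4/5/(4π)) = 0.25231325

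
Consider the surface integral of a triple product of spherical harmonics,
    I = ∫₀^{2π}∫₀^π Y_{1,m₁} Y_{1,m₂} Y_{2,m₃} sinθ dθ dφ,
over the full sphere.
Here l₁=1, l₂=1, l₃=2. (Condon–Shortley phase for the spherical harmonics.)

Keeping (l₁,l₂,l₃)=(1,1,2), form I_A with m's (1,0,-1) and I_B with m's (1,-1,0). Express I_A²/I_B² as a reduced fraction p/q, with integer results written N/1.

3/1

Same 1,1,2: normalisation and zero-m 3j drop out of the ratio.
A: Δ: 0! 2! 2! / 5! → 1/30; sum: t=0:+1/2 = 1/2; 3j²(1 1 2; 1 0 -1) = Δ·Π!·Σ² = 1/10  (sign -1)
B: Δ: 0! 2! 2! / 5! → 1/30; sum: t=0:+1/4 = 1/4; 3j²(1 1 2; 1 -1 0) = Δ·Π!·Σ² = 1/30  (sign +1)
I_A²/I_B² = (1/10)/(1/30) = 3/1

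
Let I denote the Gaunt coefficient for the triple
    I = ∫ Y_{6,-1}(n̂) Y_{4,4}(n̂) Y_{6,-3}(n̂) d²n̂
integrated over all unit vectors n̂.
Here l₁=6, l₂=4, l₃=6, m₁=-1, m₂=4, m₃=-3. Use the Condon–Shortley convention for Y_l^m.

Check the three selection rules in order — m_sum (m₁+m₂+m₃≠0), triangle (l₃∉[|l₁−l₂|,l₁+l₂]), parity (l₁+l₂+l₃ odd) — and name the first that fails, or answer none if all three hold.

none

azimuthal sum: -1 + 4 − 3 = 0  ✓
2 ≤ 6 ≤ 10 (triangle on l)  ✓
L = 6 + 4 + 6 = 16 (even)  ✓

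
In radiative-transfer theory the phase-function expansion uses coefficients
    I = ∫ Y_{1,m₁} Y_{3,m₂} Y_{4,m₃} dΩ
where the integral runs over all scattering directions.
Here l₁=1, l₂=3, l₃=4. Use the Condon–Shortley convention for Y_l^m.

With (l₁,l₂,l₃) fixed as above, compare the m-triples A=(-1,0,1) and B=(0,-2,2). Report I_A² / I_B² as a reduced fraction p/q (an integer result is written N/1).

5/6

l's match ⇒ only the (l;m) 3-j factors differ between A and B.
A: triangle coeff Δ(1,3,4) = 1/252; Σ_t [0,0]: t=0:+1/72 = 1/72; (3j)²=5/126 [(1 3 4; -1 0 1)], sign=-1
B: triangle coeff Δ(1,3,4) = 1/252; Σ_t [0,0]: t=0:+1/120 = 1/120; (3j)²=1/21 [(1 3 4; 0 -2 2)], sign=+1
I_A²/I_B² = (5/126)/(1/21) = 5/6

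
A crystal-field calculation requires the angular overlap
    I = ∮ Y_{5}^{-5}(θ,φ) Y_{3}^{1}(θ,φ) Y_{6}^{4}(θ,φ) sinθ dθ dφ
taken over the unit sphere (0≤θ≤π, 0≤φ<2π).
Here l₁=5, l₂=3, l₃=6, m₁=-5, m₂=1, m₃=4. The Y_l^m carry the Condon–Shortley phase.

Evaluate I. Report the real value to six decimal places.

-0.152880

Rules hold: Σm=0, L=14 even, 2≤6≤8.
N = 11·7·13 = 1001
Δ = 2!·8!·4!/15! = 1/675675
Racah Σ t=0..2: t=0:+1/8640 t=1:−1/2304 t=2:+1/8640 = -7/34560
⇒ 3j(5 3 6; 0 0 0)² = 7/429, sgn -1
Racah Σ t=2..2: t=2:+1/322560 = 1/322560
⇒ 3j(5 3 6; -5 1 4)² = 18/1001, sgn +1
4πI² = N·(3j₀)²·(3jₘ)² = 42/143
I = -1·√(0.293706/4π) = -0.15288036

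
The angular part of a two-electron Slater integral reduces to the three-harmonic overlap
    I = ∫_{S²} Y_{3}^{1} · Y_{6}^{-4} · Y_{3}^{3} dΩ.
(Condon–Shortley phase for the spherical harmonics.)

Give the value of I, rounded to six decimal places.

Rules hold: Σm=0, L=12 even, 3≤3≤9.
N = 7·13·7 = 637
Δ = 6!·0!·6!/13! = 1/12012
Racah Σ t=3..3: t=3:−1/1296 = -1/1296
⇒ 3j(3 6 3; 0 0 0)² = 100/3003, sgn +1
Racah Σ t=2..2: t=2:+1/34560 = 1/34560
⇒ 3j(3 6 3; 1 -4 3)² = 5/286, sgn +1
4πI² = N·(3j₀)²·(3jₘ)² = 1750/4719
I = +1·√(0.370841/4π) = 0.17178653

0.171787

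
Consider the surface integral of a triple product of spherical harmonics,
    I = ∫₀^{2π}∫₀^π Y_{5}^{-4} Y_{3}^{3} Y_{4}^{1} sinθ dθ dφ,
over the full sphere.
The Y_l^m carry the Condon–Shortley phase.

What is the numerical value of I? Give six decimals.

Rules hold: Σm=0, L=12 even, 2≤4≤8.
N = 11·7·9 = 693
Δ = 4!·6!·2!/13! = 1/180180
Racah Σ t=1..3: t=1:−1/576 t=2:+1/144 t=3:−1/576 = 1/288
⇒ 3j(5 3 4; 0 0 0)² = 20/1001, sgn +1
Racah Σ t=4..4: t=4:+1/5760 = 1/5760
⇒ 3j(5 3 4; -4 3 1)² = 9/286, sgn -1
4πI² = N·(3j₀)²·(3jₘ)² = 810/1859
I = -1·√(0.435718/4π) = -0.18620781

-0.186208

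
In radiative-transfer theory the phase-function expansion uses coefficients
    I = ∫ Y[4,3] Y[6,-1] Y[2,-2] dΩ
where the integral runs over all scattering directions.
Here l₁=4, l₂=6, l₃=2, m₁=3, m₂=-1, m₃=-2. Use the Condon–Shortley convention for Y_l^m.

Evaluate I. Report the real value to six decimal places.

-0.035563

Checks pass: Σm=0; 12 even; l₃=2∈[2,10].
(2·4+1)(2·6+1)(2·2+1) = 585
Δ: 8! 0! 4! / 13! → 1/6435
sum: t=4:+1/2304 = 1/2304
3j²(4 6 2; 0 0 0) = Δ·Π!·Σ² = 5/143  (sign +1)
sum: t=1:−1/120960 = -1/120960
3j²(4 6 2; 3 -1 -2) = Δ·Π!·Σ² = 1/1287  (sign -1)
combine: 4πI² = 585·5/143·1/1287 = 25/1573
take √, sign -1: I = -0.03556319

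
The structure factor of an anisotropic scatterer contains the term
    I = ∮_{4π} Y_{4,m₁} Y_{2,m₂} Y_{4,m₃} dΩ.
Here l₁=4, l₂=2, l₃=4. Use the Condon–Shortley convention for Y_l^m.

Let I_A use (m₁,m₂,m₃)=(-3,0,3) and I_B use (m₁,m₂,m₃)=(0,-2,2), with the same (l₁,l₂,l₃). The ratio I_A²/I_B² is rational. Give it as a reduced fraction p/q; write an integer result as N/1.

l's match ⇒ only the (l;m) 3-j factors differ between A and B.
A: triangle coeff Δ(4,2,4) = 1/13860; Σ_t [1,2]: t=1:−1/720 t=2:+1/480 = 1/1440; (3j)²=7/1980 [(4 2 4; -3 0 3)], sign=-1
B: triangle coeff Δ(4,2,4) = 1/13860; Σ_t [0,0]: t=0:+1/192 = 1/192; (3j)²=3/77 [(4 2 4; 0 -2 2)], sign=+1
I_A²/I_B² = (7/1980)/(3/77) = 49/540

49/540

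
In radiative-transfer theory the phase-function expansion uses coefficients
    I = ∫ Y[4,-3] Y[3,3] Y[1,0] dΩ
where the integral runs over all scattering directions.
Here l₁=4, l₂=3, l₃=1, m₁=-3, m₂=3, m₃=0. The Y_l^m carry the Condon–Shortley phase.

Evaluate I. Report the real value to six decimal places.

m-sum 0 ✓  L=8 even ✓  1≤1≤7 ✓
Π(2lᵢ+1) = 9×7×3 = 189
triangle coeff Δ(4,3,1) = 1/252
Σ_t [3,3]: t=3:−1/36 = -1/36
(3j)²=4/63 [(4 3 1; 0 0 0)], sign=+1
Σ_t [6,6]: t=6:+1/720 = 1/720
(3j)²=1/36 [(4 3 1; -3 3 0)], sign=-1
⇒ 4πI² = 1/3
I = (-1)√(1/3/(4π)) = -0.16286750

-0.162868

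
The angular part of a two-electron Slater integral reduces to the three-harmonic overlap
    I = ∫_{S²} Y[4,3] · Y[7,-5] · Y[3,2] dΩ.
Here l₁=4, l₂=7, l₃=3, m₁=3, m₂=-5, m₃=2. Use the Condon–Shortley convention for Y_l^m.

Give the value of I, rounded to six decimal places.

-0.268170

m-sum 0 ✓  L=14 even ✓  3≤3≤11 ✓
Π(2lᵢ+1) = 9×15×7 = 945
triangle coeff Δ(4,7,3) = 1/45045
Σ_t [4,4]: t=4:+1/20736 = 1/20736
(3j)²=35/1287 [(4 7 3; 0 0 0)], sign=-1
Σ_t [1,1]: t=1:−1/604800 = -1/604800
(3j)²=16/455 [(4 7 3; 3 -5 2)], sign=+1
⇒ 4πI² = 1680/1859
I = (-1)√(1680/1859/(4π)) = -0.26816989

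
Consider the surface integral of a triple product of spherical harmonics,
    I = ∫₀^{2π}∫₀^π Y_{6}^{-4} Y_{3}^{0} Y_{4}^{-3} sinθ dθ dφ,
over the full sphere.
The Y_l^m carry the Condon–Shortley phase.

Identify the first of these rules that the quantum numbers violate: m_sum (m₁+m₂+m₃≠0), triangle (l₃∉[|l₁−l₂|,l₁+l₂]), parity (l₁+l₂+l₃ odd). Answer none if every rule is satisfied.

m₁+m₂+m₃ = -4 + 0 − 3 = -7  ✗
triangle: |6−3|=3 ≤ l₃=4 ≤ 6+3=9
parity: l₁+l₂+l₃ = 13 is odd

m_sum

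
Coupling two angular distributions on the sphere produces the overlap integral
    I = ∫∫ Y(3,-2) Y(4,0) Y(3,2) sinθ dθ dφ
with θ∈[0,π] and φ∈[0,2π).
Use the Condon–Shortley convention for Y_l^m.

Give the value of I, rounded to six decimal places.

Rules hold: Σm=0, L=10 even, 1≤3≤7.
N = 7·9·7 = 441
Δ = 4!·2!·4!/11! = 1/34650
Racah Σ t=1..3: t=1:−1/72 t=2:+1/16 t=3:−1/72 = 5/144
⇒ 3j(3 4 3; 0 0 0)² = 2/77, sgn -1
Racah Σ t=3..4: t=3:−1/72 t=4:+1/576 = -7/576
⇒ 3j(3 4 3; -2 0 2)² = 7/198, sgn +1
4πI² = N·(3j₀)²·(3jₘ)² = 49/121
I = -1·√(0.404959/4π) = -0.17951487

-0.179515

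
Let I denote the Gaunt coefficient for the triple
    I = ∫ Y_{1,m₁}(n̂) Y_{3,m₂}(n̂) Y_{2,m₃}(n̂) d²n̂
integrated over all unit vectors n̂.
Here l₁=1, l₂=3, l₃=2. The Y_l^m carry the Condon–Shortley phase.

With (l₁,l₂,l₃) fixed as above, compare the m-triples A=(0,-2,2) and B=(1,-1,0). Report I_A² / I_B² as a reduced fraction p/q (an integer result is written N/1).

Same 1,3,2: normalisation and zero-m 3j drop out of the ratio.
A: Δ: 2! 0! 4! / 7! → 1/105; sum: t=1:−1/24 = -1/24; 3j²(1 3 2; 0 -2 2) = Δ·Π!·Σ² = 1/21  (sign -1)
B: Δ: 2! 0! 4! / 7! → 1/105; sum: t=0:+1/8 = 1/8; 3j²(1 3 2; 1 -1 0) = Δ·Π!·Σ² = 2/35  (sign +1)
I_A²/I_B² = (1/21)/(2/35) = 5/6

5/6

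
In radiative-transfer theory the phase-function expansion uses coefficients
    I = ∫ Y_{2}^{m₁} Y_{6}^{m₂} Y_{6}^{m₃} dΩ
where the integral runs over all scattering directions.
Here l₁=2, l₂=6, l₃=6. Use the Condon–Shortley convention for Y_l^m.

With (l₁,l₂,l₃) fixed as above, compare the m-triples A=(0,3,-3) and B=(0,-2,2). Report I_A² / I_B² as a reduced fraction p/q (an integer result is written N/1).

1/4

l's match ⇒ only the (l;m) 3-j factors differ between A and B.
A: triangle coeff Δ(2,6,6) = 1/90090; Σ_t [0,2]: t=0:+1/1451520 t=1:−1/80640 t=2:+1/120960 = -1/290304; (3j)²=5/2002 [(2 6 6; 0 3 -3)], sign=+1
B: triangle coeff Δ(2,6,6) = 1/90090; Σ_t [0,2]: t=0:+1/69120 t=1:−1/30240 t=2:+1/322560 = -1/64512; (3j)²=10/1001 [(2 6 6; 0 -2 2)], sign=-1
I_A²/I_B² = (5/2002)/(10/1001) = 1/4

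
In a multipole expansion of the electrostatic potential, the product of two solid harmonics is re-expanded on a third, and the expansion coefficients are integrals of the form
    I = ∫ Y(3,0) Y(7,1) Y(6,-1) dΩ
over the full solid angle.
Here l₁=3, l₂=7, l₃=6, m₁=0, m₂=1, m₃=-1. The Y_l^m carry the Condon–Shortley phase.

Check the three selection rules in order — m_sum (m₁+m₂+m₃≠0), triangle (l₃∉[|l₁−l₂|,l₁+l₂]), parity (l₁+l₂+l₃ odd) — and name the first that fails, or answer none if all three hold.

Σmᵢ = 0  ✓
l₃∈[|l₁−l₂|,l₁+l₂]=[4,10], have l₃=6  ✓
Σlᵢ = 16 ⇒ even  ✓

none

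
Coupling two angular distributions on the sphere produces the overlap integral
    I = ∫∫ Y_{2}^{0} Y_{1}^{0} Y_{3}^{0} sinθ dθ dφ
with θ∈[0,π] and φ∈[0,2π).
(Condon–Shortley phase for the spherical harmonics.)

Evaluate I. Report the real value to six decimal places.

0.247767

m-sum 0 ✓  L=6 even ✓  1≤3≤3 ✓
Π(2lᵢ+1) = 5×3×7 = 105
triangle coeff Δ(2,1,3) = 1/105
Σ_t [0,0]: t=0:+1/4 = 1/4
(3j)²=3/35 [(2 1 3; 0 0 0)], sign=-1
(m-triple is (0,0,0) — same symbol as above.)
⇒ 4πI² = 27/35
I = (+1)√(27/35/(4π)) = 0.24776670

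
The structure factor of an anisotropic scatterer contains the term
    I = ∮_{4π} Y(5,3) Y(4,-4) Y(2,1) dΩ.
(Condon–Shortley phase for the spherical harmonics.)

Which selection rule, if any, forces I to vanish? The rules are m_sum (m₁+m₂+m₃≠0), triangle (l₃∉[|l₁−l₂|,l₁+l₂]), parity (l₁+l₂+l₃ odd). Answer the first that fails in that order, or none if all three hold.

azimuthal sum: 3 − 4 + 1 = 0  ✓
1 ≤ 2 ≤ 9 (triangle on l)  ✓
L = 5 + 4 + 2 = 11 (odd)  ✗

parity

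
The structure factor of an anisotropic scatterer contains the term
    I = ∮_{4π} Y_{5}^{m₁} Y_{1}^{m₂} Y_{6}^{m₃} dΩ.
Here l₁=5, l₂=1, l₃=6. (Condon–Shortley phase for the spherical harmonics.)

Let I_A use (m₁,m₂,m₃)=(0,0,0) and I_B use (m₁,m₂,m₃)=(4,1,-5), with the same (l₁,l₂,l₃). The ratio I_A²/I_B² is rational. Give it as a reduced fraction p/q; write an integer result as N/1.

36/55

Shared (l₁,l₂,l₃)=(5,1,6): N and (l;000)² cancel in I_A²/I_B².
A: Δ = 0!·10!·2!/13! = 1/858; Racah Σ t=0..0: t=0:+1/14400 = 1/14400; ⇒ 3j(5 1 6; 0 0 0)² = 6/143, sgn +1
B: Δ = 0!·10!·2!/13! = 1/858; Racah Σ t=0..0: t=0:+1/725760 = 1/725760; ⇒ 3j(5 1 6; 4 1 -5)² = 5/78, sgn -1
I_A²/I_B² = (6/143)/(5/78) = 36/55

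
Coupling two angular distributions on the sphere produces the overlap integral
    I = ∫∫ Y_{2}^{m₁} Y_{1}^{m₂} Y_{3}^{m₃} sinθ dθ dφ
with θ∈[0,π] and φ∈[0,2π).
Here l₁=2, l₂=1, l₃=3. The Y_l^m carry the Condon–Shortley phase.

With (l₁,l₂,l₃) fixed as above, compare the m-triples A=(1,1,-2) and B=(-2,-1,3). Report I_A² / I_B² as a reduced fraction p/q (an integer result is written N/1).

2/3

Shared (l₁,l₂,l₃)=(2,1,3): N and (l;000)² cancel in I_A²/I_B².
A: Δ = 0!·4!·2!/7! = 1/105; Racah Σ t=0..0: t=0:+1/12 = 1/12; ⇒ 3j(2 1 3; 1 1 -2)² = 2/21, sgn -1
B: Δ = 0!·4!·2!/7! = 1/105; Racah Σ t=0..0: t=0:+1/48 = 1/48; ⇒ 3j(2 1 3; -2 -1 3)² = 1/7, sgn +1
I_A²/I_B² = (2/21)/(1/7) = 2/3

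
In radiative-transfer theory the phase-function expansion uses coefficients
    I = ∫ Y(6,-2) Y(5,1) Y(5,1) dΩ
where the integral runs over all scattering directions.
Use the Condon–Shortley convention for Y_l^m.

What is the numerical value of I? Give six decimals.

Rules hold: Σm=0, L=16 even, 1≤5≤11.
N = 13·11·11 = 1573
Δ = 6!·6!·4!/17! = 1/28588560
Racah Σ t=1..5: t=1:−1/345600 t=2:+1/13824 t=3:−1/5184 t=4:+1/13824 t=5:−1/345600 = -7/129600
⇒ 3j(6 5 5; 0 0 0)² = 80/7293, sgn +1
Racah Σ t=2..6: t=2:+1/829440 t=3:−1/25920 t=4:+1/9216 t=5:−1/25920 t=6:+1/829440 = 7/207360
⇒ 3j(6 5 5; -2 1 1)² = 28/2431, sgn +1
4πI² = N·(3j₀)²·(3jₘ)² = 2240/11271
I = +1·√(0.19874/4π) = 0.12575865

0.125759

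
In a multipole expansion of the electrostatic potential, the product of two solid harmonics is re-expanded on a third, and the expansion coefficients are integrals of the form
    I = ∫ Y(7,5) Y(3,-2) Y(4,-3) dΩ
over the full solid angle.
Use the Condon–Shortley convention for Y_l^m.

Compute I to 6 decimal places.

m-sum 0 ✓  L=14 even ✓  4≤4≤10 ✓
Π(2lᵢ+1) = 15×7×9 = 945
triangle coeff Δ(7,3,4) = 1/45045
Σ_t [3,3]: t=3:−1/20736 = -1/20736
(3j)²=35/1287 [(7 3 4; 0 0 0)], sign=-1
Σ_t [1,1]: t=1:−1/604800 = -1/604800
(3j)²=16/455 [(7 3 4; 5 -2 -3)], sign=+1
⇒ 4πI² = 1680/1859
I = (-1)√(1680/1859/(4π)) = -0.26816989

-0.268170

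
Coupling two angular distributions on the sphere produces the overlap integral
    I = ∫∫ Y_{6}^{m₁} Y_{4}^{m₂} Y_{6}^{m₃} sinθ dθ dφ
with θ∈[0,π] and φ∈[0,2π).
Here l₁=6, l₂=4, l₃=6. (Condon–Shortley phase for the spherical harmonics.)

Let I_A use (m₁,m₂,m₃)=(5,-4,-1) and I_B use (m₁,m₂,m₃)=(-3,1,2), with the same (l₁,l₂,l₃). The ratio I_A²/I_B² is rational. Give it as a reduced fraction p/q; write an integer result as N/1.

l's match ⇒ only the (l;m) 3-j factors differ between A and B.
A: triangle coeff Δ(6,4,6) = 1/15315300; Σ_t [0,0]: t=0:+1/2903040 = 1/2903040; (3j)²=5/663 [(6 4 6; 5 -4 -1)], sign=-1
B: triangle coeff Δ(6,4,6) = 1/15315300; Σ_t [1,4]: t=1:−1/5806080 t=2:+1/120960 t=3:−1/34560 t=4:+1/103680 = -13/1161216; (3j)²=65/5236 [(6 4 6; -3 1 2)], sign=-1
I_A²/I_B² = (5/663)/(65/5236) = 308/507

308/507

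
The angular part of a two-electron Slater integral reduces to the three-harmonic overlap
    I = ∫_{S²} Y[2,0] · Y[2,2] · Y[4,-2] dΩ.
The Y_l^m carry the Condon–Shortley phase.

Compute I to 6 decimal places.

0.156078

m-sum 0 ✓  L=8 even ✓  0≤4≤4 ✓
Π(2lᵢ+1) = 5×5×9 = 225
triangle coeff Δ(2,2,4) = 1/630
Σ_t [0,0]: t=0:+1/16 = 1/16
(3j)²=2/35 [(2 2 4; 0 0 0)], sign=+1
Σ_t [0,0]: t=0:+1/96 = 1/96
(3j)²=1/42 [(2 2 4; 0 2 -2)], sign=+1
⇒ 4πI² = 15/49
I = (+1)√(15/49/(4π)) = 0.15607835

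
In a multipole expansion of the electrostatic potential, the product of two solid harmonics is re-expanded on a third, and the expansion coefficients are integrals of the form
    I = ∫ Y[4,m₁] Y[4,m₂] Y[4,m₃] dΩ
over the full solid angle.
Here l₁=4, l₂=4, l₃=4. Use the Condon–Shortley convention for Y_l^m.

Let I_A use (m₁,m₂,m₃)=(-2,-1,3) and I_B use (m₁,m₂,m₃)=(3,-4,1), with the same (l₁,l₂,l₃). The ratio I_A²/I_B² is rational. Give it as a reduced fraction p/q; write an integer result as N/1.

1/7

l's match ⇒ only the (l;m) 3-j factors differ between A and B.
A: triangle coeff Δ(4,4,4) = 1/450450; Σ_t [2,3]: t=2:+1/576 t=3:−1/864 = 1/1728; (3j)²=5/1287 [(4 4 4; -2 -1 3)], sign=-1
B: triangle coeff Δ(4,4,4) = 1/450450; Σ_t [0,0]: t=0:+1/3456 = 1/3456; (3j)²=35/1287 [(4 4 4; 3 -4 1)], sign=-1
I_A²/I_B² = (5/1287)/(35/1287) = 1/7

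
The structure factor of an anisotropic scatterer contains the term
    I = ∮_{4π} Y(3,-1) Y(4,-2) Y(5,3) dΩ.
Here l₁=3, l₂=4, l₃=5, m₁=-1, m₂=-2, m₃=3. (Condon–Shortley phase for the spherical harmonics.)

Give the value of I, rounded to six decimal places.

-0.144236

Rules hold: Σm=0, L=12 even, 1≤5≤7.
N = 7·9·11 = 693
Δ = 2!·4!·6!/13! = 1/180180
Racah Σ t=0..2: t=0:+1/576 t=1:−1/144 t=2:+1/576 = -1/288
⇒ 3j(3 4 5; 0 0 0)² = 20/1001, sgn +1
Racah Σ t=0..2: t=0:+1/2304 t=1:−1/720 t=2:+1/5760 = -1/1280
⇒ 3j(3 4 5; -1 -2 3)² = 27/1430, sgn -1
4πI² = N·(3j₀)²·(3jₘ)² = 486/1859
I = -1·√(0.261431/4π) = -0.14423595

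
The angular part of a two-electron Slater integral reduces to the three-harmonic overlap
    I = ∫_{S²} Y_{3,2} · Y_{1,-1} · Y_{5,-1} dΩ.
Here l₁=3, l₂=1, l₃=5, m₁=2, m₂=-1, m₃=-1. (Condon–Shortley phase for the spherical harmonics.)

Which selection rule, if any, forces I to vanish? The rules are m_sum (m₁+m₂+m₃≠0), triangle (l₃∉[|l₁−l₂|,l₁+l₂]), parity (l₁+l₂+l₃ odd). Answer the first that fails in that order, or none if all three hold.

triangle

azimuthal sum: 2 − 1 − 1 = 0  ✓
2 ≤ 5 ≤ 4 (triangle on l)  ✗
L = 3 + 1 + 5 = 9 (odd)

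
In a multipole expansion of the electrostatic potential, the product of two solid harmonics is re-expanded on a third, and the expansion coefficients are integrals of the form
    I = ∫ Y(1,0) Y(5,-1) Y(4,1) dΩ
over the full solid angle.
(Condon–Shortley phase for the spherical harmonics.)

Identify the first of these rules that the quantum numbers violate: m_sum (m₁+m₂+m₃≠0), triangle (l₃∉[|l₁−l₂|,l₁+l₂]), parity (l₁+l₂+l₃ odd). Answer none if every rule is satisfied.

Σmᵢ = 0  ✓
l₃∈[|l₁−l₂|,l₁+l₂]=[4,6], have l₃=4  ✓
Σlᵢ = 10 ⇒ even  ✓

none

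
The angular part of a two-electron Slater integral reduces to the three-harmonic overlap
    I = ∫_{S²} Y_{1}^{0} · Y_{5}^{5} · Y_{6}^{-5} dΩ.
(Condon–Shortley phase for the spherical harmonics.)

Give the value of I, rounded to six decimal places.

-0.135514

m-sum 0 ✓  L=12 even ✓  4≤6≤6 ✓
Π(2lᵢ+1) = 3×11×13 = 429
triangle coeff Δ(1,5,6) = 1/858
Σ_t [0,0]: t=0:+1/14400 = 1/14400
(3j)²=6/143 [(1 5 6; 0 0 0)], sign=+1
Σ_t [0,0]: t=0:+1/3628800 = 1/3628800
(3j)²=1/78 [(1 5 6; 0 5 -5)], sign=-1
⇒ 4πI² = 3/13
I = (-1)√(3/13/(4π)) = -0.13551395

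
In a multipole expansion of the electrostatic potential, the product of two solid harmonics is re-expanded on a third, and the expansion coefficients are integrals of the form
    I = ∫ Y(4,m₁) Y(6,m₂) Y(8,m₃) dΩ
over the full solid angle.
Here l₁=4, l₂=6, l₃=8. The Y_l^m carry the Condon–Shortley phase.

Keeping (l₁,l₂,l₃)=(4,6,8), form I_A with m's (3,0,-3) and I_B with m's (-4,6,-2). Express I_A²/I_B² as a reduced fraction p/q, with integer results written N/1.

567/4

l's match ⇒ only the (l;m) 3-j factors differ between A and B.
A: triangle coeff Δ(4,6,8) = 1/23279256; Σ_t [0,1]: t=0:+1/4147200 t=1:−1/10368000 = 1/6912000; (3j)²=189/16796 [(4 6 8; 3 0 -3)], sign=-1
B: triangle coeff Δ(4,6,8) = 1/23279256; Σ_t [2,2]: t=2:+1/5225472000 = 1/5225472000; (3j)²=1/12597 [(4 6 8; -4 6 -2)], sign=+1
I_A²/I_B² = (189/16796)/(1/12597) = 567/4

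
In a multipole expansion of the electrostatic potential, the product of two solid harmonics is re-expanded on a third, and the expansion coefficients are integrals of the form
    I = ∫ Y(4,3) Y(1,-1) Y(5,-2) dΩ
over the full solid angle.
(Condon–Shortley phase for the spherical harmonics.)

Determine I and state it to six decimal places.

Checks pass: Σm=0; 10 even; l₃=5∈[3,5].
(2·4+1)(2·1+1)(2·5+1) = 297
Δ: 0! 8! 2! / 11! → 1/495
sum: t=0:+1/576 = 1/576
3j²(4 1 5; 0 0 0) = Δ·Π!·Σ² = 5/99  (sign -1)
sum: t=0:+1/10080 = 1/10080
3j²(4 1 5; 3 -1 -2) = Δ·Π!·Σ² = 1/165  (sign -1)
combine: 4πI² = 297·5/99·1/165 = 1/11
take √, sign +1: I = 0.08505478

0.085055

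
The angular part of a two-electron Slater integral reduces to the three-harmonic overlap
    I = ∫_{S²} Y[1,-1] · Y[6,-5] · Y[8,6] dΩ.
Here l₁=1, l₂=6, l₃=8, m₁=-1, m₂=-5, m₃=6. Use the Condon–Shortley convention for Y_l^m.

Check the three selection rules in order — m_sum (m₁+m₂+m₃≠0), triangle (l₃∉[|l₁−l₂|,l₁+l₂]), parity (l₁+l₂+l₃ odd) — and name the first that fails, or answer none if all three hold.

Σmᵢ = 0  ✓
l₃∈[|l₁−l₂|,l₁+l₂]=[5,7], have l₃=8  ✗
Σlᵢ = 15 ⇒ odd

triangle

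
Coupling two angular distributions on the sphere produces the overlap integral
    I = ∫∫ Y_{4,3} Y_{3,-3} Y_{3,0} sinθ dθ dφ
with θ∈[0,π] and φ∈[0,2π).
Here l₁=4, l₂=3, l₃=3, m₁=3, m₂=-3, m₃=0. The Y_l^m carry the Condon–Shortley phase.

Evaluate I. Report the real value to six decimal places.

0.203551

Rules hold: Σm=0, L=10 even, 1≤3≤7.
N = 9·7·7 = 441
Δ = 4!·4!·2!/11! = 1/34650
Racah Σ t=1..3: t=1:−1/72 t=2:+1/16 t=3:−1/72 = 5/144
⇒ 3j(4 3 3; 0 0 0)² = 2/77, sgn -1
Racah Σ t=0..0: t=0:+1/288 = 1/288
⇒ 3j(4 3 3; 3 -3 0)² = 1/22, sgn -1
4πI² = N·(3j₀)²·(3jₘ)² = 63/121
I = +1·√(0.520661/4π) = 0.20355073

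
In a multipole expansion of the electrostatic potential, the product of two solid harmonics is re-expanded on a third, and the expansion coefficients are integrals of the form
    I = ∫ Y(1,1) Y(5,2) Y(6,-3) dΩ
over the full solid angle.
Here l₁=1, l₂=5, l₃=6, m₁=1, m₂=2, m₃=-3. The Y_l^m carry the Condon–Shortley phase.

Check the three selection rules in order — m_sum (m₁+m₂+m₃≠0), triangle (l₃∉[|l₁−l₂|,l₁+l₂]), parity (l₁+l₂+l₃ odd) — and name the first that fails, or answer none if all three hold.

Σmᵢ = 0  ✓
l₃∈[|l₁−l₂|,l₁+l₂]=[4,6], have l₃=6  ✓
Σlᵢ = 12 ⇒ even  ✓

none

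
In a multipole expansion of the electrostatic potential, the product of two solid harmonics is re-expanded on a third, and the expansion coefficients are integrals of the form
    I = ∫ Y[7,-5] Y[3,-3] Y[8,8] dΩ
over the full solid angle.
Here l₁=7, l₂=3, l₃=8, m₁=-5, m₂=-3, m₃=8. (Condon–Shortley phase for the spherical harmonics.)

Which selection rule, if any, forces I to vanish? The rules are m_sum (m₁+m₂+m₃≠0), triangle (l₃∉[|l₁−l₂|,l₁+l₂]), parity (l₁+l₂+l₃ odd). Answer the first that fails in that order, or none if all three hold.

Σmᵢ = 0  ✓
l₃∈[|l₁−l₂|,l₁+l₂]=[4,10], have l₃=8  ✓
Σlᵢ = 18 ⇒ even  ✓

none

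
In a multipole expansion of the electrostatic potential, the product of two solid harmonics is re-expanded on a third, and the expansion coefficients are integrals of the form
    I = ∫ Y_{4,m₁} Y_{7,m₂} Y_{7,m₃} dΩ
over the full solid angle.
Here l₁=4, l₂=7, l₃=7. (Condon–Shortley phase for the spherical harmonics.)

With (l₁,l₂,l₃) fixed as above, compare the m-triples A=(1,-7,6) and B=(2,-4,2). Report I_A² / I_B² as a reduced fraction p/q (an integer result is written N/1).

26026/225

Shared (l₁,l₂,l₃)=(4,7,7): N and (l;000)² cancel in I_A²/I_B².
A: Δ = 4!·4!·10!/19! = 1/58198140; Racah Σ t=0..0: t=0:+1/522547200 = 1/522547200; ⇒ 3j(4 7 7; 1 -7 6)² = 143/5814, sgn -1
B: Δ = 4!·4!·10!/19! = 1/58198140; Racah Σ t=0..2: t=0:+1/2903040 t=1:−1/2903040 t=2:+1/34836480 = 1/34836480; ⇒ 3j(4 7 7; 2 -4 2)² = 25/117572, sgn -1
I_A²/I_B² = (143/5814)/(25/117572) = 26026/225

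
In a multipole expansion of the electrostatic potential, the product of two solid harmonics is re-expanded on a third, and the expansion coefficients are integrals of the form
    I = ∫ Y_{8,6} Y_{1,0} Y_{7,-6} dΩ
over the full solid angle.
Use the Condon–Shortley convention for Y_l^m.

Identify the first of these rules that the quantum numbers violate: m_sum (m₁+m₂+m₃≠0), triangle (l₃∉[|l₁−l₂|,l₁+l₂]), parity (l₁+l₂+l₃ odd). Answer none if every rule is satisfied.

none

m₁+m₂+m₃ = 6 + 0 − 6 = 0  ✓
triangle: |8−1|=7 ≤ l₃=7 ≤ 8+1=9  ✓
parity: l₁+l₂+l₃ = 16 is even  ✓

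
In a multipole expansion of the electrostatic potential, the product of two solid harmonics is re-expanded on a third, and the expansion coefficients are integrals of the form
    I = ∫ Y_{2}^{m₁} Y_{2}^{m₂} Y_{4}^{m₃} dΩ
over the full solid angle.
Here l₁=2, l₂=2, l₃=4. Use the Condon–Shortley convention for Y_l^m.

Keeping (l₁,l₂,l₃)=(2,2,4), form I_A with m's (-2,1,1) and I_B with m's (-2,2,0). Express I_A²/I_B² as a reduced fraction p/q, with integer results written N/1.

5/1

Same 2,2,4: normalisation and zero-m 3j drop out of the ratio.
A: Δ: 0! 4! 4! / 9! → 1/630; sum: t=0:+1/144 = 1/144; 3j²(2 2 4; -2 1 1) = Δ·Π!·Σ² = 1/126  (sign -1)
B: Δ: 0! 4! 4! / 9! → 1/630; sum: t=0:+1/576 = 1/576; 3j²(2 2 4; -2 2 0) = Δ·Π!·Σ² = 1/630  (sign +1)
I_A²/I_B² = (1/126)/(1/630) = 5/1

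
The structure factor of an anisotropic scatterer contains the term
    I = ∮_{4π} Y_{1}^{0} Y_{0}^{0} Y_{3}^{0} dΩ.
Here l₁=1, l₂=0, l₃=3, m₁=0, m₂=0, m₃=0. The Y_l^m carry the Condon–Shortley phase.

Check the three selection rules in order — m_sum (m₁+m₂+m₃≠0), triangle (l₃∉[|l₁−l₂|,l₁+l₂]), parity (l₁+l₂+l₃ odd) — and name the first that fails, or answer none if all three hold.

triangle

m₁+m₂+m₃ = 0 + 0 + 0 = 0  ✓
triangle: |1−0|=1 ≤ l₃=3 ≤ 1+0=1  ✗
parity: l₁+l₂+l₃ = 4 is even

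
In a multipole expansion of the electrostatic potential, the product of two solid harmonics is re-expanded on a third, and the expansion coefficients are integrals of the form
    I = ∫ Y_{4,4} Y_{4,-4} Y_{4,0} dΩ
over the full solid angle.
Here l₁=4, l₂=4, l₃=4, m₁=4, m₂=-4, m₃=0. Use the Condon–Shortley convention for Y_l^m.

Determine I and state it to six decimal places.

0.106525

Rules hold: Σm=0, L=12 even, 0≤4≤8.
N = 9·9·9 = 729
Δ = 4!·4!·4!/13! = 1/450450
Racah Σ t=0..4: t=0:+1/13824 t=1:−1/216 t=2:+1/64 t=3:−1/216 t=4:+1/13824 = 5/768
⇒ 3j(4 4 4; 0 0 0)² = 18/1001, sgn +1
Racah Σ t=0..0: t=0:+1/13824 = 1/13824
⇒ 3j(4 4 4; 4 -4 0)² = 14/1287, sgn +1
4πI² = N·(3j₀)²·(3jₘ)² = 2916/20449
I = +1·√(0.142599/4π) = 0.10652531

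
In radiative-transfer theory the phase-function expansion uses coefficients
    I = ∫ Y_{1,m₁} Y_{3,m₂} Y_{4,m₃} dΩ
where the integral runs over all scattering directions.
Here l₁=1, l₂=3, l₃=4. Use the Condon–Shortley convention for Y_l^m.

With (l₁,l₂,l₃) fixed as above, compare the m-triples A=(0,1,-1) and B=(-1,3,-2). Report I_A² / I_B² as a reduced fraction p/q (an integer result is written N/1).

15/1

l's match ⇒ only the (l;m) 3-j factors differ between A and B.
A: triangle coeff Δ(1,3,4) = 1/252; Σ_t [0,0]: t=0:+1/48 = 1/48; (3j)²=5/84 [(1 3 4; 0 1 -1)], sign=-1
B: triangle coeff Δ(1,3,4) = 1/252; Σ_t [0,0]: t=0:+1/1440 = 1/1440; (3j)²=1/252 [(1 3 4; -1 3 -2)], sign=+1
I_A²/I_B² = (5/84)/(1/252) = 15/1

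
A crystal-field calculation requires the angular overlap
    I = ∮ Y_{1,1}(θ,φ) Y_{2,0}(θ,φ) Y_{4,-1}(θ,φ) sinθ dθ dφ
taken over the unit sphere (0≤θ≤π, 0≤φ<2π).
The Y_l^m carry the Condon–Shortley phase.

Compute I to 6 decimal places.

0.000000

|1−2|≤4≤1+2 violated ⇒ I = 0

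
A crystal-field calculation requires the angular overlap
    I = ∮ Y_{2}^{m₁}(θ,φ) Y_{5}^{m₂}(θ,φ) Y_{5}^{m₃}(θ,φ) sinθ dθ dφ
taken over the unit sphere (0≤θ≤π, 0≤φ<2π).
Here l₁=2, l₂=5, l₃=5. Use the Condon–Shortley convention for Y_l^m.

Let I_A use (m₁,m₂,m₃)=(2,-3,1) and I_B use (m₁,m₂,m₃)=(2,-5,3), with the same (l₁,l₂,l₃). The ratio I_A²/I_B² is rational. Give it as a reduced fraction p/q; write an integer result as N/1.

56/15

Shared (l₁,l₂,l₃)=(2,5,5): N and (l;000)² cancel in I_A²/I_B².
A: Δ = 2!·2!·8!/13! = 1/38610; Racah Σ t=0..0: t=0:+1/5760 = 1/5760; ⇒ 3j(2 5 5; 2 -3 1)² = 56/2145, sgn +1
B: Δ = 2!·2!·8!/13! = 1/38610; Racah Σ t=0..0: t=0:+1/161280 = 1/161280; ⇒ 3j(2 5 5; 2 -5 3)² = 1/143, sgn +1
I_A²/I_B² = (56/2145)/(1/143) = 56/15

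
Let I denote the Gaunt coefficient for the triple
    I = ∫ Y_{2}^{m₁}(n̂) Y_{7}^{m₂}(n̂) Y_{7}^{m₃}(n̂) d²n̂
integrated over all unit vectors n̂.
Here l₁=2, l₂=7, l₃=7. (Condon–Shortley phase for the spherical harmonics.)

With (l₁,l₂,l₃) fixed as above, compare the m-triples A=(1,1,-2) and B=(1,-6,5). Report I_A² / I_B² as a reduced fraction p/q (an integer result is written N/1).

243/1573

l's match ⇒ only the (l;m) 3-j factors differ between A and B.
A: triangle coeff Δ(2,7,7) = 1/185640; Σ_t [0,1]: t=0:+1/1935360 t=1:−1/1209600 = -1/3225600; (3j)²=243/61880 [(2 7 7; 1 1 -2)], sign=+1
B: triangle coeff Δ(2,7,7) = 1/185640; Σ_t [0,1]: t=0:+1/79833600 t=1:−1/958003200 = 1/87091200; (3j)²=121/4760 [(2 7 7; 1 -6 5)], sign=+1
I_A²/I_B² = (243/61880)/(121/4760) = 243/1573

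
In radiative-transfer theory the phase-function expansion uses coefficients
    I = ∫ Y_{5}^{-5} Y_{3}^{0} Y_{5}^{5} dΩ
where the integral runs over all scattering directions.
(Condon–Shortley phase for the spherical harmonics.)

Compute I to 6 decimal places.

L=13 odd ⇒ parity kills the (l;000) factor ⇒ I = 0

0.000000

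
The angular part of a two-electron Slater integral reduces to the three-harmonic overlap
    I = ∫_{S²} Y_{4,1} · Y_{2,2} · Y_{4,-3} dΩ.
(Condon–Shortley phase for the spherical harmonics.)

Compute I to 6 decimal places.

0.159270

m-sum 0 ✓  L=10 even ✓  2≤4≤6 ✓
Π(2lᵢ+1) = 9×5×9 = 405
triangle coeff Δ(4,2,4) = 1/13860
Σ_t [0,2]: t=0:+1/192 t=1:−1/36 t=2:+1/192 = -5/288
(3j)²=20/693 [(4 2 4; 0 0 0)], sign=-1
Σ_t [2,2]: t=2:+1/480 = 1/480
(3j)²=3/110 [(4 2 4; 1 2 -3)], sign=-1
⇒ 4πI² = 270/847
I = (+1)√(270/847/(4π)) = 0.15927046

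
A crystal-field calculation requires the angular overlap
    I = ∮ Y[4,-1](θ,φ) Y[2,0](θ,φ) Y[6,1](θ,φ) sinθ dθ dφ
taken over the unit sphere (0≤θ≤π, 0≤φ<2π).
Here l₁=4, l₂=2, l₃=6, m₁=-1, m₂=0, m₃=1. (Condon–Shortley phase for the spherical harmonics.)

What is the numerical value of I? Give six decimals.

-0.230476

Rules hold: Σm=0, L=12 even, 2≤6≤6.
N = 9·5·13 = 585
Δ = 0!·8!·4!/13! = 1/6435
Racah Σ t=0..0: t=0:+1/2304 = 1/2304
⇒ 3j(4 2 6; 0 0 0)² = 5/143, sgn +1
Racah Σ t=0..0: t=0:+1/2880 = 1/2880
⇒ 3j(4 2 6; -1 0 1)² = 14/429, sgn -1
4πI² = N·(3j₀)²·(3jₘ)² = 1050/1573
I = -1·√(0.667514/4π) = -0.23047581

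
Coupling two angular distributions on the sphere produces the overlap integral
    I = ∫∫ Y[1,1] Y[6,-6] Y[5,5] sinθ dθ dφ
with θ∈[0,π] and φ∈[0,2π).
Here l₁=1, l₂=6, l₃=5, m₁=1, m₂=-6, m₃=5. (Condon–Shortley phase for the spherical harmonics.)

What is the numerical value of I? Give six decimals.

0.331940

Rules hold: Σm=0, L=12 even, 5≤5≤7.
N = 3·13·11 = 429
Δ = 2!·0!·10!/13! = 1/858
Racah Σ t=1..1: t=1:−1/14400 = -1/14400
⇒ 3j(1 6 5; 0 0 0)² = 6/143, sgn +1
Racah Σ t=0..0: t=0:+1/7257600 = 1/7257600
⇒ 3j(1 6 5; 1 -6 5)² = 1/13, sgn +1
4πI² = N·(3j₀)²·(3jₘ)² = 18/13
I = +1·√(1.38462/4π) = 0.33194004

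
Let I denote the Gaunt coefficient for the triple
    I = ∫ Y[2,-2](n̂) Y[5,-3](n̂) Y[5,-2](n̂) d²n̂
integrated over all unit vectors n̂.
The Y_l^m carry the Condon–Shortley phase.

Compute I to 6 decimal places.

0.000000

m-sum = -2 − 3 − 2 = -7 ≠ 0 ⇒ I = 0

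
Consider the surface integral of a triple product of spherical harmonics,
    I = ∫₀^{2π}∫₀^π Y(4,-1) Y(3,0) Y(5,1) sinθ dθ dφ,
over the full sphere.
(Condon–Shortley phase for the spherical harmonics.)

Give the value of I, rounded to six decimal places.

-0.115089

Rules hold: Σm=0, L=12 even, 1≤5≤7.
N = 9·7·11 = 693
Δ = 2!·6!·4!/13! = 1/180180
Racah Σ t=0..2: t=0:+1/576 t=1:−1/144 t=2:+1/576 = -1/288
⇒ 3j(4 3 5; 0 0 0)² = 20/1001, sgn +1
Racah Σ t=0..2: t=0:+1/1440 t=1:−1/192 t=2:+1/432 = -19/8640
⇒ 3j(4 3 5; -1 0 1)² = 361/30030, sgn -1
4πI² = N·(3j₀)²·(3jₘ)² = 2166/13013
I = -1·√(0.166449/4π) = -0.11508947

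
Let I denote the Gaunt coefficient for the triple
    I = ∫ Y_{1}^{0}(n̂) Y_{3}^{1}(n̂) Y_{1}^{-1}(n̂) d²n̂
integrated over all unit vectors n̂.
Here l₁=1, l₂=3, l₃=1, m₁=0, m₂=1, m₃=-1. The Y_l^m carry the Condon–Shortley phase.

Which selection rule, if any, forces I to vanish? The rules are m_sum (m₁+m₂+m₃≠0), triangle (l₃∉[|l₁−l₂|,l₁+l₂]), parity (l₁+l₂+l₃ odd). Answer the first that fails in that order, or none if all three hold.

m₁+m₂+m₃ = 0 + 1 − 1 = 0  ✓
triangle: |1−3|=2 ≤ l₃=1 ≤ 1+3=4  ✗
parity: l₁+l₂+l₃ = 5 is odd

triangle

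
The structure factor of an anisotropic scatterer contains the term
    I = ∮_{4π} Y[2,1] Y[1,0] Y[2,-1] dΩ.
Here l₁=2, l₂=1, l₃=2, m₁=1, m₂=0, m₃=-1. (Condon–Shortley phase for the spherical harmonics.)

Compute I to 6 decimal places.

0.000000

Σlᵢ=5 odd — θ-integrand is odd under cosθ→−cosθ; I=0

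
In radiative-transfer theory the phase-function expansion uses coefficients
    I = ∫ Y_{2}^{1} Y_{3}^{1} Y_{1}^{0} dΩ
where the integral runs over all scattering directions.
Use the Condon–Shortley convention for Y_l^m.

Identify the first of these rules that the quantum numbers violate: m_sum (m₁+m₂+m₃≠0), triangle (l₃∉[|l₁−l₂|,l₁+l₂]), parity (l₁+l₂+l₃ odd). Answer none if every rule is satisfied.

azimuthal sum: 1 + 1 + 0 = 2  ✗
1 ≤ 1 ≤ 5 (triangle on l)
L = 2 + 3 + 1 = 6 (even)

m_sum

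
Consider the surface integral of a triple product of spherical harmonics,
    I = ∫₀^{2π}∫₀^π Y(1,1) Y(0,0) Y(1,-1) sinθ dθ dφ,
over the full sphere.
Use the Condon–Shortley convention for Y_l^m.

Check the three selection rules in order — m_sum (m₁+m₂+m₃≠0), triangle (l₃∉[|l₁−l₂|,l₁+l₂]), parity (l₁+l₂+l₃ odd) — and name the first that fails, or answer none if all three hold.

Σmᵢ = 0  ✓
l₃∈[|l₁−l₂|,l₁+l₂]=[1,1], have l₃=1  ✓
Σlᵢ = 2 ⇒ even  ✓

none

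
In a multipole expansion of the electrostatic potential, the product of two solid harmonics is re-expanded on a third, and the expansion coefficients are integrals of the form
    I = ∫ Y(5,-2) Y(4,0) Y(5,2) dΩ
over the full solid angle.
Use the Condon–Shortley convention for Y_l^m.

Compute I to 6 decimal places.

-0.021700

m-sum 0 ✓  L=14 even ✓  1≤5≤9 ✓
Π(2lᵢ+1) = 11×9×11 = 1089
triangle coeff Δ(5,4,5) = 1/3153150
Σ_t [0,4]: t=0:+1/69120 t=1:−1/1728 t=2:+1/576 t=3:−1/1728 t=4:+1/69120 = 7/11520
(3j)²=2/143 [(5 4 5; 0 0 0)], sign=-1
Σ_t [1,4]: t=1:−1/25920 t=2:+1/1920 t=3:−1/1728 t=4:+1/20736 = -1/20736
(3j)²=1/2574 [(5 4 5; -2 0 2)], sign=+1
⇒ 4πI² = 1/169
I = (-1)√(1/169/(4π)) = -0.02169960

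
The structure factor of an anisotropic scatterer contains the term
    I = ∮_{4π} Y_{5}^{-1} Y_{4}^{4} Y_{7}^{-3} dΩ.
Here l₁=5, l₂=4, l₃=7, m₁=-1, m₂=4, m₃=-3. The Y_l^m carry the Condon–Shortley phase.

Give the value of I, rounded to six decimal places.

Checks pass: Σm=0; 16 even; l₃=7∈[1,9].
(2·5+1)(2·4+1)(2·7+1) = 1485
Δ: 2! 8! 6! / 17! → 1/6126120
sum: t=0:+1/69120 t=1:−1/20736 t=2:+1/69120 = -1/51840
3j²(5 4 7; 0 0 0) = Δ·Π!·Σ² = 280/21879  (sign +1)
sum: t=2:+1/829440 = 1/829440
3j²(5 4 7; -1 4 -3) = Δ·Π!·Σ² = 35/2431  (sign +1)
combine: 4πI² = 1485·280/21879·35/2431 = 147000/537251
take √, sign +1: I = 0.14755880

0.147559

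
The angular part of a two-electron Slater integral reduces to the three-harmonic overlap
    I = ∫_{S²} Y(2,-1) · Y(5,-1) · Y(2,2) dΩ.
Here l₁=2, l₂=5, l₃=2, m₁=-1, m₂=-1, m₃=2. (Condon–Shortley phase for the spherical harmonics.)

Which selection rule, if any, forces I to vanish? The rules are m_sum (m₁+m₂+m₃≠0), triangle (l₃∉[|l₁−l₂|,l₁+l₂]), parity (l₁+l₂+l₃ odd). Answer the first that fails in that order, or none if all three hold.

triangle

m₁+m₂+m₃ = -1 − 1 + 2 = 0  ✓
triangle: |2−5|=3 ≤ l₃=2 ≤ 2+5=7  ✗
parity: l₁+l₂+l₃ = 9 is odd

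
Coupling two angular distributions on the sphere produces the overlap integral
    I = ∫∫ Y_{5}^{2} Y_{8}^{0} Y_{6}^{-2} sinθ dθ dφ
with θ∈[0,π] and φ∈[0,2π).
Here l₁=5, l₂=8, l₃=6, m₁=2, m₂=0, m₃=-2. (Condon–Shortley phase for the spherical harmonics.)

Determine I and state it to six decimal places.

0.000000

L=19 odd ⇒ parity kills the (l;000) factor ⇒ I = 0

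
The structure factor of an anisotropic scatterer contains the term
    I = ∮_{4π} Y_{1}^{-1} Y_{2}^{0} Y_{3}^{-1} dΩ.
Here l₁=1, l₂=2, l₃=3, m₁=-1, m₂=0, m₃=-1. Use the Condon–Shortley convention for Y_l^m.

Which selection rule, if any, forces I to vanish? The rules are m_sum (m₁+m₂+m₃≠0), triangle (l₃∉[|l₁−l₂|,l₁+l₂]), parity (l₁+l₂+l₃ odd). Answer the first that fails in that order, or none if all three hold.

m₁+m₂+m₃ = -1 + 0 − 1 = -2  ✗
triangle: |1−2|=1 ≤ l₃=3 ≤ 1+2=3
parity: l₁+l₂+l₃ = 6 is even

m_sum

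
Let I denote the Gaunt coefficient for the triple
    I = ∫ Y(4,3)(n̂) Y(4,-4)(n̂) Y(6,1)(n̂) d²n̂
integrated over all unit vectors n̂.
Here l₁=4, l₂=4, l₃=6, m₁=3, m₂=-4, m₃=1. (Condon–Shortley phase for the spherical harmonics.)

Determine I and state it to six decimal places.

0.065188

m-sum 0 ✓  L=14 even ✓  0≤6≤8 ✓
Π(2lᵢ+1) = 9×9×13 = 1053
triangle coeff Δ(4,4,6) = 1/1261260
Σ_t [0,2]: t=0:+1/4608 t=1:−1/1296 t=2:+1/4608 = -7/20736
(3j)²=20/1287 [(4 4 6; 0 0 0)], sign=-1
Σ_t [0,0]: t=0:+1/172800 = 1/172800
(3j)²=7/2145 [(4 4 6; 3 -4 1)], sign=-1
⇒ 4πI² = 84/1573
I = (+1)√(84/1573/(4π)) = 0.06518840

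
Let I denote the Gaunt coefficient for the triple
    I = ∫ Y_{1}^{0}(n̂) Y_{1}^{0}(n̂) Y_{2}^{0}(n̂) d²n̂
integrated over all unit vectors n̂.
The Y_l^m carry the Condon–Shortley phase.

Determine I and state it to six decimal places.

0.252313

Rules hold: Σm=0, L=4 even, 0≤2≤2.
N = 3·3·5 = 45
Δ = 0!·2!·2!/5! = 1/30
Racah Σ t=0..0: t=0:+1/1 = 1/1
⇒ 3j(1 1 2; 0 0 0)² = 2/15, sgn +1
(m-triple is (0,0,0) — same symbol as above.)
4πI² = N·(3j₀)²·(3jₘ)² = 4/5
I = +1·√(0.8/4π) = 0.25231325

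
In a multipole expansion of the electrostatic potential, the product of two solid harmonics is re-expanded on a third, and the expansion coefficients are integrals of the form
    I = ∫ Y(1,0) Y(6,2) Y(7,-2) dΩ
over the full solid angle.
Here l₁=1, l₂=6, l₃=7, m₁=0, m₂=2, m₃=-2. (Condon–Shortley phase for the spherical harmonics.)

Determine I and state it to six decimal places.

0.234717

m-sum 0 ✓  L=14 even ✓  5≤7≤7 ✓
Π(2lᵢ+1) = 3×13×15 = 585
triangle coeff Δ(1,6,7) = 1/1365
Σ_t [0,0]: t=0:+1/518400 = 1/518400
(3j)²=7/195 [(1 6 7; 0 0 0)], sign=-1
Σ_t [0,0]: t=0:+1/967680 = 1/967680
(3j)²=3/91 [(1 6 7; 0 2 -2)], sign=-1
⇒ 4πI² = 9/13
I = (+1)√(9/13/(4π)) = 0.23471705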